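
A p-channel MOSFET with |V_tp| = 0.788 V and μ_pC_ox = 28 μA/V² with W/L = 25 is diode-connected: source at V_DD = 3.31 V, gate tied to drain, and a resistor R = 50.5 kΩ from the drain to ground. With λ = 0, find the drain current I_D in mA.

I_D = 0.0430 mA

With gate tied to drain, V_SG = V_SD ≥ V_SG − |V_tp|, so the device is in saturation.
k_p = μ_pC_ox · (W/L) = 0.7 mA/V².
KCL at the drain: ½ k_p (V_SG − |V_tp|)² = (V_DD − V_SG)/R.
Let x = V_SG − 0.788. Then 17.7 x² + x − 2.522 = 0, giving x = 0.351 V (positive root), so V_SG = 1.14 V.
I_D = (V_DD − V_SG)/R = (3.31 − 1.14) / 50.5 = 0.043 mA.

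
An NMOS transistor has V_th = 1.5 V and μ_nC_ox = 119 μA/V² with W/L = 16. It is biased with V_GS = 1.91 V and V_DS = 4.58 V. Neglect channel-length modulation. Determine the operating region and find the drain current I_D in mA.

k_n = μ_nC_ox · (W/L) = 1.904 mA/V².
V_ov = V_GS − V_th = 1.91 − 1.5 = 0.41 V.
Since V_DS = 4.58 V ≥ V_ov = 0.41 V, the device is in saturation.
I_D = ½ k_n V_ov² = 0.5 × 1.904 × 0.41² = 0.16 mA.

Saturation; I_D = 0.160 mA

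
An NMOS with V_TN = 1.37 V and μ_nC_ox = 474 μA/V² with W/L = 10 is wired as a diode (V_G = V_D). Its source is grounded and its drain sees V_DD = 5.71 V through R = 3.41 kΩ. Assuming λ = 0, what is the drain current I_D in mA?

With gate tied to drain, V_GS = V_DS ≥ V_GS − V_TN, so the device is in saturation.
k_n = μ_nC_ox · (W/L) = 4.74 mA/V².
KCL at the drain: ½ k_n (V_GS − V_TN)² = (V_DD − V_GS)/R.
Let x = V_GS − 1.37. Then 8.08 x² + x − 4.34 = 0, giving x = 0.674 V (positive root), so V_GS = 2.04 V.
I_D = (V_DD − V_GS)/R = (5.71 − 2.04) / 3.41 = 1.08 mA.

I_D = 1.08 mA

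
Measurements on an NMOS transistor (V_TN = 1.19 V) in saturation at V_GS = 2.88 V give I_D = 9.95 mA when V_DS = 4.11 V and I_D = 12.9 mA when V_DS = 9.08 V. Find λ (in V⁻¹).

With V_GS fixed, I_D ∝ (1 + λ V_DS) in saturation, so I_D2/I_D1 = (1 + λ V_DS2)/(1 + λ V_DS1).
12.9/9.95 = 1.296 = (1 + 9.08 λ)/(1 + 4.11 λ).
Solving: λ (I_D1 V_DS2 − I_D2 V_DS1) = I_D2 − I_D1, so λ = (12.9 − 9.95) / (9.95 × 9.08 − 12.9 × 4.11) = 2.95 / 37.3 = 0.079 V⁻¹.

λ = 0.0790 V⁻¹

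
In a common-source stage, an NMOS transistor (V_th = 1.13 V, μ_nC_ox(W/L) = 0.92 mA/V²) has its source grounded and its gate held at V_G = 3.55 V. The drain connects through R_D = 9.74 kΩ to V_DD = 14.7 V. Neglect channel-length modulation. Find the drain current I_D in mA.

V_GS = V_G = 3.55 V, so V_ov = 3.55 − 1.13 = 2.42 V.
Assume saturation: I_D = ½ k_n V_ov² = 0.5 × 0.92 × 2.42² = 2.69 mA, giving V_DS = V_DD − I_D R_D = 14.7 − 2.69 × 9.74 = -11.5 V.
But -11.5 V < V_ov = 2.42 V, so the device is actually in triode.
In triode I_D = k_n[V_ov V_DS − ½ V_DS²] and I_D = (V_DD − V_DS)/R_D. Equating: 4.48 V_DS² − 22.69 V_DS + 14.7 = 0, giving V_DS = 0.763 V (the root below V_ov).
I_D = (14.7 − 0.763) / 9.74 = 1.43 mA.

I_D = 1.43 mA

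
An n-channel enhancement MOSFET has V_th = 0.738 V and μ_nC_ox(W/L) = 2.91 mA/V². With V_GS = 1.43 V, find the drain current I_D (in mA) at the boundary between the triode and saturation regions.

At the boundary V_DS = V_ov = V_GS − V_th = 1.43 − 0.738 = 0.692 V.
I_D = ½ k_n V_ov² = 0.5 × 2.91 × 0.692² = 0.697 mA.

I_D = 0.697 mA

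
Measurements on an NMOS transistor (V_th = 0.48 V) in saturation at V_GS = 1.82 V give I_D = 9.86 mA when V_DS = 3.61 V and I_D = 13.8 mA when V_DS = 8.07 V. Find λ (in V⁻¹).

λ = 0.132 V⁻¹

With V_GS fixed, I_D ∝ (1 + λ V_DS) in saturation, so I_D2/I_D1 = (1 + λ V_DS2)/(1 + λ V_DS1).
13.8/9.86 = 1.4 = (1 + 8.07 λ)/(1 + 3.61 λ).
Solving: λ (I_D1 V_DS2 − I_D2 V_DS1) = I_D2 − I_D1, so λ = (13.8 − 9.86) / (9.86 × 8.07 − 13.8 × 3.61) = 3.94 / 29.8 = 0.132 V⁻¹.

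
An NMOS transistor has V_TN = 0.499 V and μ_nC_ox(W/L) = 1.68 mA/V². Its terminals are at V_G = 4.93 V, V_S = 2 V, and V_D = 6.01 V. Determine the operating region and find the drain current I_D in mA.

V_GS = V_G − V_S = 4.93 − 2 = 2.93 V; V_DS = V_D − V_S = 6.01 − 2 = 4.01 V.
V_ov = V_GS − V_TN = 2.93 − 0.499 = 2.43 V.
Since V_DS = 4.01 V ≥ V_ov = 2.43 V, the device is in saturation.
I_D = ½ k_n V_ov² = 0.5 × 1.68 × 2.43² = 4.96 mA.

Saturation; I_D = 4.96 mA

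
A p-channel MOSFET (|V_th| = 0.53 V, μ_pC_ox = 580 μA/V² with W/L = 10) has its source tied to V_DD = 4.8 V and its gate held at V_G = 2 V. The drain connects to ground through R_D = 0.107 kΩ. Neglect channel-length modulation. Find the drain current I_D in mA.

V_SG = V_DD − V_G = 4.8 − 2 = 2.8 V, so V_ov = 2.8 − 0.53 = 2.27 V.
k_p = μ_pC_ox · (W/L) = 5.8 mA/V².
Assume saturation: I_D = ½ k_p V_ov² = 0.5 × 5.8 × 2.27² = 14.9 mA, giving V_SD = V_DD − I_D R_D = 4.8 − 14.9 × 0.107 = 3.2 V.
V_SD = 3.2 V ≥ V_ov = 2.27 V, confirming saturation.

I_D = 14.9 mA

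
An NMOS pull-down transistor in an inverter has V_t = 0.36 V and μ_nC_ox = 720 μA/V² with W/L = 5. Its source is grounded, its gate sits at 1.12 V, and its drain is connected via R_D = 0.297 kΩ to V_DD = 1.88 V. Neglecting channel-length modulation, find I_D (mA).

I_D = 1.04 mA

V_GS = V_G = 1.12 V, so V_ov = 1.12 − 0.36 = 0.76 V.
k_n = μ_nC_ox · (W/L) = 3.6 mA/V².
Assume saturation: I_D = ½ k_n V_ov² = 0.5 × 3.6 × 0.76² = 1.04 mA, giving V_DS = V_DD − I_D R_D = 1.88 − 1.04 × 0.297 = 1.57 V.
V_DS = 1.57 V ≥ V_ov = 0.76 V, confirming saturation.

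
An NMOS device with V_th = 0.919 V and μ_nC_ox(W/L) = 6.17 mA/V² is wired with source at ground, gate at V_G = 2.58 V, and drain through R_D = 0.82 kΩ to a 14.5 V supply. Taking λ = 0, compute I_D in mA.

V_GS = V_G = 2.58 V, so V_ov = 2.58 − 0.919 = 1.66 V.
Assume saturation: I_D = ½ k_n V_ov² = 0.5 × 6.17 × 1.66² = 8.51 mA, giving V_DS = V_DD − I_D R_D = 14.5 − 8.51 × 0.82 = 7.52 V.
V_DS = 7.52 V ≥ V_ov = 1.66 V, confirming saturation.

I_D = 8.51 mA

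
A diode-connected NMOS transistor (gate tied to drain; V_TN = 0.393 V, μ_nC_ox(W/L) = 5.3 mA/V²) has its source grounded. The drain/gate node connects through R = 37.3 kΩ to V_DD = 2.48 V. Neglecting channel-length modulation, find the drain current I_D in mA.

I_D = 0.0522 mA

With gate tied to drain, V_GS = V_DS ≥ V_GS − V_TN, so the device is in saturation.
KCL at the drain: ½ k_n (V_GS − V_TN)² = (V_DD − V_GS)/R.
Let x = V_GS − 0.393. Then 98.8 x² + x − 2.087 = 0, giving x = 0.14 V (positive root), so V_GS = 0.533 V.
I_D = (V_DD − V_GS)/R = (2.48 − 0.533) / 37.3 = 0.0522 mA.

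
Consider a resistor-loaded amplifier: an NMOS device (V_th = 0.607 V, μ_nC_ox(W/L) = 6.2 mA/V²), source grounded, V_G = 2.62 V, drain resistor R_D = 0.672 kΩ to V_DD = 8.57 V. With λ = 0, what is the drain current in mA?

I_D = 10.9 mA

V_GS = V_G = 2.62 V, so V_ov = 2.62 − 0.607 = 2.01 V.
Assume saturation: I_D = ½ k_n V_ov² = 0.5 × 6.2 × 2.01² = 12.6 mA, giving V_DS = V_DD − I_D R_D = 8.57 − 12.6 × 0.672 = 0.129 V.
But 0.129 V < V_ov = 2.01 V, so the device is actually in triode.
In triode I_D = k_n[V_ov V_DS − ½ V_DS²] and I_D = (V_DD − V_DS)/R_D. Equating: 2.08 V_DS² − 9.387 V_DS + 8.57 = 0, giving V_DS = 1.27 V (the root below V_ov).
I_D = (8.57 − 1.27) / 0.672 = 10.9 mA.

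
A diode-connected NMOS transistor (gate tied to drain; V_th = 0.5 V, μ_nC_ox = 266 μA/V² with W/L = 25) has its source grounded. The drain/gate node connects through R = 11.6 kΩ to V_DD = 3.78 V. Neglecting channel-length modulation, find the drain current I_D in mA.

With gate tied to drain, V_GS = V_DS ≥ V_GS − V_th, so the device is in saturation.
k_n = μ_nC_ox · (W/L) = 6.65 mA/V².
KCL at the drain: ½ k_n (V_GS − V_th)² = (V_DD − V_GS)/R.
Let x = V_GS − 0.5. Then 38.6 x² + x − 3.28 = 0, giving x = 0.279 V (positive root), so V_GS = 0.779 V.
I_D = (V_DD − V_GS)/R = (3.78 − 0.779) / 11.6 = 0.259 mA.

I_D = 0.259 mA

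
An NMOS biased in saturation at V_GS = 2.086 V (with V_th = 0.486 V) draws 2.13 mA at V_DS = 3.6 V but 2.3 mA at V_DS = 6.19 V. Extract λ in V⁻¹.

With V_GS fixed, I_D ∝ (1 + λ V_DS) in saturation, so I_D2/I_D1 = (1 + λ V_DS2)/(1 + λ V_DS1).
2.3/2.13 = 1.08 = (1 + 6.19 λ)/(1 + 3.6 λ).
Solving: λ (I_D1 V_DS2 − I_D2 V_DS1) = I_D2 − I_D1, so λ = (2.3 − 2.13) / (2.13 × 6.19 − 2.3 × 3.6) = 0.17 / 4.9 = 0.0347 V⁻¹.

λ = 0.0347 V⁻¹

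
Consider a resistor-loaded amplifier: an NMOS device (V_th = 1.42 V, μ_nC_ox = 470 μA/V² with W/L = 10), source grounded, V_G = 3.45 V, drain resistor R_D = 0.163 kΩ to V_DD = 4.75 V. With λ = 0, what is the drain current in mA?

I_D = 9.68 mA

V_GS = V_G = 3.45 V, so V_ov = 3.45 − 1.42 = 2.03 V.
k_n = μ_nC_ox · (W/L) = 4.7 mA/V².
Assume saturation: I_D = ½ k_n V_ov² = 0.5 × 4.7 × 2.03² = 9.68 mA, giving V_DS = V_DD − I_D R_D = 4.75 − 9.68 × 0.163 = 3.17 V.
V_DS = 3.17 V ≥ V_ov = 2.03 V, confirming saturation.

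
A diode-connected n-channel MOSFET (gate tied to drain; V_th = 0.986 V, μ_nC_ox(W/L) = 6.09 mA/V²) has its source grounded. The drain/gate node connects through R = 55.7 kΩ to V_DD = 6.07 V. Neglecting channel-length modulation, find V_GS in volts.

V_GS = 1.16 V

With gate tied to drain, V_GS = V_DS ≥ V_GS − V_th, so the device is in saturation.
KCL at the drain: ½ k_n (V_GS − V_th)² = (V_DD − V_GS)/R.
Let x = V_GS − 0.986. Then 170 x² + x − 5.084 = 0, giving x = 0.17 V (positive root), so V_GS = 1.16 V.
I_D = (V_DD − V_GS)/R = (6.07 − 1.16) / 55.7 = 0.0882 mA.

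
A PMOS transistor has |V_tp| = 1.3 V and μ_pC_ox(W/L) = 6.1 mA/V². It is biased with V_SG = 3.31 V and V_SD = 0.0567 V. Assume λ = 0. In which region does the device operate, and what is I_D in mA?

Triode; I_D = 0.685 mA

V_ov = V_SG − |V_tp| = 3.31 − 1.3 = 2.01 V.
Since V_SD = 0.0567 V < V_ov = 2.01 V, the device is in the triode region.
I_D = k_p [V_ov · V_SD − ½ V_SD²] = 6.1 × [2.01 × 0.0567 − 0.5 × 0.0567²] = 0.685 mA.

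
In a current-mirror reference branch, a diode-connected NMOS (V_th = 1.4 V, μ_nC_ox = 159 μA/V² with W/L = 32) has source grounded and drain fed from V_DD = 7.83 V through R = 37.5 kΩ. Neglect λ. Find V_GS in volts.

With gate tied to drain, V_GS = V_DS ≥ V_GS − V_th, so the device is in saturation.
k_n = μ_nC_ox · (W/L) = 5.088 mA/V².
KCL at the drain: ½ k_n (V_GS − V_th)² = (V_DD − V_GS)/R.
Let x = V_GS − 1.4. Then 95.4 x² + x − 6.43 = 0, giving x = 0.254 V (positive root), so V_GS = 1.65 V.
I_D = (V_DD − V_GS)/R = (7.83 − 1.65) / 37.5 = 0.165 mA.

V_GS = 1.65 V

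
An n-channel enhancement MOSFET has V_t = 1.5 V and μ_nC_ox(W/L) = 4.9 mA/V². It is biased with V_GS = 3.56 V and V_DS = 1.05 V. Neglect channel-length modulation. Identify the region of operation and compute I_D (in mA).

V_ov = V_GS − V_t = 3.56 − 1.5 = 2.06 V.
Since V_DS = 1.05 V < V_ov = 2.06 V, the device is in the triode region.
I_D = k_n [V_ov · V_DS − ½ V_DS²] = 4.9 × [2.06 × 1.05 − 0.5 × 1.05²] = 7.9 mA.

Triode; I_D = 7.90 mA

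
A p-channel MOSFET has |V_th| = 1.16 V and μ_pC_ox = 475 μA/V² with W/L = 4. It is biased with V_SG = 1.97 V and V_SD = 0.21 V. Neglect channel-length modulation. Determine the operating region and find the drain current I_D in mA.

Triode; I_D = 0.281 mA

k_p = μ_pC_ox · (W/L) = 1.9 mA/V².
V_ov = V_SG − |V_th| = 1.97 − 1.16 = 0.81 V.
Since V_SD = 0.21 V < V_ov = 0.81 V, the device is in the triode region.
I_D = k_p [V_ov · V_SD − ½ V_SD²] = 1.9 × [0.81 × 0.21 − 0.5 × 0.21²] = 0.281 mA.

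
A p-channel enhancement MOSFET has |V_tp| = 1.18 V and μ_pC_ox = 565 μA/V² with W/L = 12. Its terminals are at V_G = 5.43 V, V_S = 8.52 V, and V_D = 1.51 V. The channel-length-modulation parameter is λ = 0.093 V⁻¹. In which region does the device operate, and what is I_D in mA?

V_SG = V_S − V_G = 8.52 − 5.43 = 3.09 V; V_SD = V_S − V_D = 8.52 − 1.51 = 7.01 V.
k_p = μ_pC_ox · (W/L) = 6.78 mA/V².
V_ov = V_SG − |V_tp| = 3.09 − 1.18 = 1.91 V.
Since V_SD = 7.01 V ≥ V_ov = 1.91 V, the device is in saturation.
I_D = ½ k_p V_ov² (1 + λ V_SD) = 0.5 × 6.78 × 1.91² × (1 + 0.093 × 7.01) = 20.4 mA.

Saturation; I_D = 20.4 mA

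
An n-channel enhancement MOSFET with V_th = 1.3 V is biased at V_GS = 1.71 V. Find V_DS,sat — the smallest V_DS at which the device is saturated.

The boundary between triode and saturation is V_DS = V_GS − V_th = V_ov.
V_ov = 1.71 − 1.3 = 0.41 V.

V_DS,sat = 0.410 V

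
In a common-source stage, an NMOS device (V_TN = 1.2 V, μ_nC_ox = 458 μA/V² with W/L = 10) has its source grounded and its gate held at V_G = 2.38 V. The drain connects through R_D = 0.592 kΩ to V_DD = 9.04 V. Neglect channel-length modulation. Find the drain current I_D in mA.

V_GS = V_G = 2.38 V, so V_ov = 2.38 − 1.2 = 1.18 V.
k_n = μ_nC_ox · (W/L) = 4.58 mA/V².
Assume saturation: I_D = ½ k_n V_ov² = 0.5 × 4.58 × 1.18² = 3.19 mA, giving V_DS = V_DD − I_D R_D = 9.04 − 3.19 × 0.592 = 7.15 V.
V_DS = 7.15 V ≥ V_ov = 1.18 V, confirming saturation.

I_D = 3.19 mA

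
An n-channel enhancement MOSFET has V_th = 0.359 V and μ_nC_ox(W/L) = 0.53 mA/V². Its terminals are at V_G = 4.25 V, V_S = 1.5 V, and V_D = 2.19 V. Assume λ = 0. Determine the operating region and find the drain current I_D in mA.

Triode; I_D = 0.748 mA

V_GS = V_G − V_S = 4.25 − 1.5 = 2.75 V; V_DS = V_D − V_S = 2.19 − 1.5 = 0.69 V.
V_ov = V_GS − V_th = 2.75 − 0.359 = 2.39 V.
Since V_DS = 0.69 V < V_ov = 2.39 V, the device is in the triode region.
I_D = k_n [V_ov · V_DS − ½ V_DS²] = 0.53 × [2.39 × 0.69 − 0.5 × 0.69²] = 0.748 mA.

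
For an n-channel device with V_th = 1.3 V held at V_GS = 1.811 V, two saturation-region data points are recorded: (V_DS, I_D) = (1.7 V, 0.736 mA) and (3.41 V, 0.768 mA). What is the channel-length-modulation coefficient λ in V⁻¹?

With V_GS fixed, I_D ∝ (1 + λ V_DS) in saturation, so I_D2/I_D1 = (1 + λ V_DS2)/(1 + λ V_DS1).
0.768/0.736 = 1.043 = (1 + 3.41 λ)/(1 + 1.7 λ).
Solving: λ (I_D1 V_DS2 − I_D2 V_DS1) = I_D2 − I_D1, so λ = (0.768 − 0.736) / (0.736 × 3.41 − 0.768 × 1.7) = 0.032 / 1.2 = 0.0266 V⁻¹.

λ = 0.0266 V⁻¹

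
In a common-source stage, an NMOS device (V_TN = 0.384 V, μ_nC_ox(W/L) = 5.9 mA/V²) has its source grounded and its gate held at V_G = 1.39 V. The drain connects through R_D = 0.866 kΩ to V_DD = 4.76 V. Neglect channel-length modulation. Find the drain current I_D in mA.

I_D = 2.99 mA

V_GS = V_G = 1.39 V, so V_ov = 1.39 − 0.384 = 1.01 V.
Assume saturation: I_D = ½ k_n V_ov² = 0.5 × 5.9 × 1.01² = 2.99 mA, giving V_DS = V_DD − I_D R_D = 4.76 − 2.99 × 0.866 = 2.17 V.
V_DS = 2.17 V ≥ V_ov = 1.01 V, confirming saturation.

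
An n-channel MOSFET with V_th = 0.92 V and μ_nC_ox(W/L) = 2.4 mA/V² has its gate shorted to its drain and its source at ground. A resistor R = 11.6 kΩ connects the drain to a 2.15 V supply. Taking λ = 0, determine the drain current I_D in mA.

With gate tied to drain, V_GS = V_DS ≥ V_GS − V_th, so the device is in saturation.
KCL at the drain: ½ k_n (V_GS − V_th)² = (V_DD − V_GS)/R.
Let x = V_GS − 0.92. Then 13.9 x² + x − 1.23 = 0, giving x = 0.264 V (positive root), so V_GS = 1.18 V.
I_D = (V_DD − V_GS)/R = (2.15 − 1.18) / 11.6 = 0.0833 mA.

I_D = 0.0833 mA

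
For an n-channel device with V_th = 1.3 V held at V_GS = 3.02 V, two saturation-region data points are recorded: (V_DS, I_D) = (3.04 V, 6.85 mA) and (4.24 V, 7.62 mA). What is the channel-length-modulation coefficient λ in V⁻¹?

With V_GS fixed, I_D ∝ (1 + λ V_DS) in saturation, so I_D2/I_D1 = (1 + λ V_DS2)/(1 + λ V_DS1).
7.62/6.85 = 1.112 = (1 + 4.24 λ)/(1 + 3.04 λ).
Solving: λ (I_D1 V_DS2 − I_D2 V_DS1) = I_D2 − I_D1, so λ = (7.62 − 6.85) / (6.85 × 4.24 − 7.62 × 3.04) = 0.77 / 5.88 = 0.131 V⁻¹.

λ = 0.131 V⁻¹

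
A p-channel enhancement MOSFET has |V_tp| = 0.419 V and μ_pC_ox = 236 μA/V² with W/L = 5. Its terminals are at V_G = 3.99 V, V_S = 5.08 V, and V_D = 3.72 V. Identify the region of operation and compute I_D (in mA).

Saturation; I_D = 0.266 mA

V_SG = V_S − V_G = 5.08 − 3.99 = 1.09 V; V_SD = V_S − V_D = 5.08 − 3.72 = 1.36 V.
k_p = μ_pC_ox · (W/L) = 1.18 mA/V².
V_ov = V_SG − |V_tp| = 1.09 − 0.419 = 0.671 V.
Since V_SD = 1.36 V ≥ V_ov = 0.671 V, the device is in saturation.
I_D = ½ k_p V_ov² = 0.5 × 1.18 × 0.671² = 0.266 mA.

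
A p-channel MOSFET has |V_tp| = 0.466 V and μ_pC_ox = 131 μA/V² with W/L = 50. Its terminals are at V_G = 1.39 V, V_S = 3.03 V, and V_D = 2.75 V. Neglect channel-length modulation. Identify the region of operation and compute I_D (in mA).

V_SG = V_S − V_G = 3.03 − 1.39 = 1.64 V; V_SD = V_S − V_D = 3.03 − 2.75 = 0.28 V.
k_p = μ_pC_ox · (W/L) = 6.55 mA/V².
V_ov = V_SG − |V_tp| = 1.64 − 0.466 = 1.17 V.
Since V_SD = 0.28 V < V_ov = 1.17 V, the device is in the triode region.
I_D = k_p [V_ov · V_SD − ½ V_SD²] = 6.55 × [1.17 × 0.28 − 0.5 × 0.28²] = 1.9 mA.

Triode; I_D = 1.90 mA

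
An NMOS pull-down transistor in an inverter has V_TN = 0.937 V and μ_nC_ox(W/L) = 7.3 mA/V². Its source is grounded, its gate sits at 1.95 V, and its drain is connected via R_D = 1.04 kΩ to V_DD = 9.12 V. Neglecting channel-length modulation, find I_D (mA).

V_GS = V_G = 1.95 V, so V_ov = 1.95 − 0.937 = 1.01 V.
Assume saturation: I_D = ½ k_n V_ov² = 0.5 × 7.3 × 1.01² = 3.75 mA, giving V_DS = V_DD − I_D R_D = 9.12 − 3.75 × 1.04 = 5.22 V.
V_DS = 5.22 V ≥ V_ov = 1.01 V, confirming saturation.

I_D = 3.75 mA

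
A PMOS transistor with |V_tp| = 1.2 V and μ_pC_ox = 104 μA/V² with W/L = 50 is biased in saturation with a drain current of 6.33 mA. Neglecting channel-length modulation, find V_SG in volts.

k_p = μ_pC_ox · (W/L) = 5.2 mA/V².
In saturation I_D = ½ k_p (V_SG − |V_tp|)², so V_SG − |V_tp| = √(2 I_D / k_p) = √(2 × 6.33 / 5.2) = 1.56 V.
V_SG = 1.2 + 1.56 = 2.76 V.

V_SG = 2.76 V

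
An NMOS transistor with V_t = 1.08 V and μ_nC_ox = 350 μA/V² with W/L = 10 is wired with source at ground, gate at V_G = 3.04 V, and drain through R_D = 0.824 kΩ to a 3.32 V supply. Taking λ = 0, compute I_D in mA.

I_D = 3.34 mA

V_GS = V_G = 3.04 V, so V_ov = 3.04 − 1.08 = 1.96 V.
k_n = μ_nC_ox · (W/L) = 3.5 mA/V².
Assume saturation: I_D = ½ k_n V_ov² = 0.5 × 3.5 × 1.96² = 6.72 mA, giving V_DS = V_DD − I_D R_D = 3.32 − 6.72 × 0.824 = -2.22 V.
But -2.22 V < V_ov = 1.96 V, so the device is actually in triode.
In triode I_D = k_n[V_ov V_DS − ½ V_DS²] and I_D = (V_DD − V_DS)/R_D. Equating: 1.44 V_DS² − 6.653 V_DS + 3.32 = 0, giving V_DS = 0.569 V (the root below V_ov).
I_D = (3.32 − 0.569) / 0.824 = 3.34 mA.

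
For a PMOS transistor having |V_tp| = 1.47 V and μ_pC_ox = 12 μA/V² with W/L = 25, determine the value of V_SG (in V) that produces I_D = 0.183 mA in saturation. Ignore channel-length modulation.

k_p = μ_pC_ox · (W/L) = 0.3 mA/V².
In saturation I_D = ½ k_p (V_SG − |V_tp|)², so V_SG − |V_tp| = √(2 I_D / k_p) = √(2 × 0.183 / 0.3) = 1.1 V.
V_SG = 1.47 + 1.1 = 2.57 V.

V_SG = 2.57 V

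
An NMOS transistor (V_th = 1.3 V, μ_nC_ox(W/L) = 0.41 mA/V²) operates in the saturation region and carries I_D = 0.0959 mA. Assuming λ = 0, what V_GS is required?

V_GS = 1.98 V

In saturation I_D = ½ k_n (V_GS − V_th)², so V_GS − V_th = √(2 I_D / k_n) = √(2 × 0.0959 / 0.41) = 0.684 V.
V_GS = 1.3 + 0.684 = 1.98 V.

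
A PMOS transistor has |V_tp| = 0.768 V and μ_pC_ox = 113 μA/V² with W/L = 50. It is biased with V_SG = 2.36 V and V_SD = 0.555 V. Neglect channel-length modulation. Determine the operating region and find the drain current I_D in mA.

k_p = μ_pC_ox · (W/L) = 5.65 mA/V².
V_ov = V_SG − |V_tp| = 2.36 − 0.768 = 1.59 V.
Since V_SD = 0.555 V < V_ov = 1.59 V, the device is in the triode region.
I_D = k_p [V_ov · V_SD − ½ V_SD²] = 5.65 × [1.59 × 0.555 − 0.5 × 0.555²] = 4.12 mA.

Triode; I_D = 4.12 mA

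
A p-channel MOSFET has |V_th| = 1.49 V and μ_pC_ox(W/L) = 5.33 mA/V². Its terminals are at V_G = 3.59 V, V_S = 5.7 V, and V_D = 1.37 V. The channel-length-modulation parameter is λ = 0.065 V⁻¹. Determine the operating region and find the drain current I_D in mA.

V_SG = V_S − V_G = 5.7 − 3.59 = 2.11 V; V_SD = V_S − V_D = 5.7 − 1.37 = 4.33 V.
V_ov = V_SG − |V_th| = 2.11 − 1.49 = 0.62 V.
Since V_SD = 4.33 V ≥ V_ov = 0.62 V, the device is in saturation.
I_D = ½ k_p V_ov² (1 + λ V_SD) = 0.5 × 5.33 × 0.62² × (1 + 0.065 × 4.33) = 1.31 mA.

Saturation; I_D = 1.31 mA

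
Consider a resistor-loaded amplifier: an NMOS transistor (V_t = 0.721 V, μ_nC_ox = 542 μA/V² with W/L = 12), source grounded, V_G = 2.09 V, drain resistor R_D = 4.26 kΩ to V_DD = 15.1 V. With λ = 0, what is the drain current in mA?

I_D = 3.44 mA

V_GS = V_G = 2.09 V, so V_ov = 2.09 − 0.721 = 1.37 V.
k_n = μ_nC_ox · (W/L) = 6.504 mA/V².
Assume saturation: I_D = ½ k_n V_ov² = 0.5 × 6.504 × 1.37² = 6.09 mA, giving V_DS = V_DD − I_D R_D = 15.1 − 6.09 × 4.26 = -10.9 V.
But -10.9 V < V_ov = 1.37 V, so the device is actually in triode.
In triode I_D = k_n[V_ov V_DS − ½ V_DS²] and I_D = (V_DD − V_DS)/R_D. Equating: 13.9 V_DS² − 38.93 V_DS + 15.1 = 0, giving V_DS = 0.465 V (the root below V_ov).
I_D = (15.1 − 0.465) / 4.26 = 3.44 mA.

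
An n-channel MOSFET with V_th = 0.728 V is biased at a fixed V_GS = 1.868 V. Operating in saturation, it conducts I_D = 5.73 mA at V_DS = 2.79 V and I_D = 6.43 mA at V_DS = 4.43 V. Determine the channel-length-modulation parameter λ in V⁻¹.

λ = 0.0940 V⁻¹

With V_GS fixed, I_D ∝ (1 + λ V_DS) in saturation, so I_D2/I_D1 = (1 + λ V_DS2)/(1 + λ V_DS1).
6.43/5.73 = 1.122 = (1 + 4.43 λ)/(1 + 2.79 λ).
Solving: λ (I_D1 V_DS2 − I_D2 V_DS1) = I_D2 − I_D1, so λ = (6.43 − 5.73) / (5.73 × 4.43 − 6.43 × 2.79) = 0.7 / 7.44 = 0.094 V⁻¹.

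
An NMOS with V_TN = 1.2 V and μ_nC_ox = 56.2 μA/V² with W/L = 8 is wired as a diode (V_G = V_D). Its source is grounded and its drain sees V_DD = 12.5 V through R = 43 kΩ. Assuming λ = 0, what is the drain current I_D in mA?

I_D = 0.239 mA

With gate tied to drain, V_GS = V_DS ≥ V_GS − V_TN, so the device is in saturation.
k_n = μ_nC_ox · (W/L) = 0.4496 mA/V².
KCL at the drain: ½ k_n (V_GS − V_TN)² = (V_DD − V_GS)/R.
Let x = V_GS − 1.2. Then 9.67 x² + x − 11.3 = 0, giving x = 1.03 V (positive root), so V_GS = 2.23 V.
I_D = (V_DD − V_GS)/R = (12.5 − 2.23) / 43 = 0.239 mA.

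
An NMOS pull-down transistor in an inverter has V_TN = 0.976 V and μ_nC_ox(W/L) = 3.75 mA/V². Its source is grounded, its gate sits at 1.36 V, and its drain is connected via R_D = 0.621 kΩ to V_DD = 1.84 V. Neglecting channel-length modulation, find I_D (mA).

V_GS = V_G = 1.36 V, so V_ov = 1.36 − 0.976 = 0.384 V.
Assume saturation: I_D = ½ k_n V_ov² = 0.5 × 3.75 × 0.384² = 0.276 mA, giving V_DS = V_DD − I_D R_D = 1.84 − 0.276 × 0.621 = 1.67 V.
V_DS = 1.67 V ≥ V_ov = 0.384 V, confirming saturation.

I_D = 0.276 mA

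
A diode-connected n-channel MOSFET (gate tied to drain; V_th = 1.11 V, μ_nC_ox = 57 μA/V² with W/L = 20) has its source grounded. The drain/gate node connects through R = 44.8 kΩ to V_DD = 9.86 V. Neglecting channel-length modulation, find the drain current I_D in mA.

I_D = 0.183 mA

With gate tied to drain, V_GS = V_DS ≥ V_GS − V_th, so the device is in saturation.
k_n = μ_nC_ox · (W/L) = 1.14 mA/V².
KCL at the drain: ½ k_n (V_GS − V_th)² = (V_DD − V_GS)/R.
Let x = V_GS − 1.11. Then 25.5 x² + x − 8.75 = 0, giving x = 0.566 V (positive root), so V_GS = 1.68 V.
I_D = (V_DD − V_GS)/R = (9.86 − 1.68) / 44.8 = 0.183 mA.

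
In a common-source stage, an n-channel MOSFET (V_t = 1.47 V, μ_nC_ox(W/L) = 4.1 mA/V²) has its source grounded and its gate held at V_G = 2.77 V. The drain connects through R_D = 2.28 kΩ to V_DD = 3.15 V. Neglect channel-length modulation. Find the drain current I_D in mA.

V_GS = V_G = 2.77 V, so V_ov = 2.77 − 1.47 = 1.3 V.
Assume saturation: I_D = ½ k_n V_ov² = 0.5 × 4.1 × 1.3² = 3.46 mA, giving V_DS = V_DD − I_D R_D = 3.15 − 3.46 × 2.28 = -4.75 V.
But -4.75 V < V_ov = 1.3 V, so the device is actually in triode.
In triode I_D = k_n[V_ov V_DS − ½ V_DS²] and I_D = (V_DD − V_DS)/R_D. Equating: 4.67 V_DS² − 13.15 V_DS + 3.15 = 0, giving V_DS = 0.264 V (the root below V_ov).
I_D = (3.15 − 0.264) / 2.28 = 1.27 mA.

I_D = 1.27 mA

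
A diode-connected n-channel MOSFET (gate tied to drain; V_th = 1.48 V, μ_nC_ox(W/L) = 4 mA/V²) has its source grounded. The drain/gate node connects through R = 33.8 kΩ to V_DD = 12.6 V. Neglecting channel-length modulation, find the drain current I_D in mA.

I_D = 0.317 mA

With gate tied to drain, V_GS = V_DS ≥ V_GS − V_th, so the device is in saturation.
KCL at the drain: ½ k_n (V_GS − V_th)² = (V_DD − V_GS)/R.
Let x = V_GS − 1.48. Then 67.6 x² + x − 11.12 = 0, giving x = 0.398 V (positive root), so V_GS = 1.88 V.
I_D = (V_DD − V_GS)/R = (12.6 − 1.88) / 33.8 = 0.317 mA.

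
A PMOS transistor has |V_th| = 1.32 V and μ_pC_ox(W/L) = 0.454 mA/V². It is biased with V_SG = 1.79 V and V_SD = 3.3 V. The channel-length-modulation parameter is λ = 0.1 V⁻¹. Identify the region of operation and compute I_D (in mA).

V_ov = V_SG − |V_th| = 1.79 − 1.32 = 0.47 V.
Since V_SD = 3.3 V ≥ V_ov = 0.47 V, the device is in saturation.
I_D = ½ k_p V_ov² (1 + λ V_SD) = 0.5 × 0.454 × 0.47² × (1 + 0.1 × 3.3) = 0.0667 mA.

Saturation; I_D = 0.0667 mA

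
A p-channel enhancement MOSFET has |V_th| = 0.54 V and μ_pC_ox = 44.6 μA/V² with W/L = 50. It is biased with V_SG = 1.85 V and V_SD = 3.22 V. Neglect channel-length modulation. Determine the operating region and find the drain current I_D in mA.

k_p = μ_pC_ox · (W/L) = 2.23 mA/V².
V_ov = V_SG − |V_th| = 1.85 − 0.54 = 1.31 V.
Since V_SD = 3.22 V ≥ V_ov = 1.31 V, the device is in saturation.
I_D = ½ k_p V_ov² = 0.5 × 2.23 × 1.31² = 1.91 mA.

Saturation; I_D = 1.91 mA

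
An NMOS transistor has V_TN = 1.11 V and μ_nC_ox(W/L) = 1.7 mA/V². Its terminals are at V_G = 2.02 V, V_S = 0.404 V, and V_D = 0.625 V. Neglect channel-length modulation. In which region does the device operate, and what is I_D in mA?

V_GS = V_G − V_S = 2.02 − 0.404 = 1.62 V; V_DS = V_D − V_S = 0.625 − 0.404 = 0.221 V.
V_ov = V_GS − V_TN = 1.62 − 1.11 = 0.506 V.
Since V_DS = 0.221 V < V_ov = 0.506 V, the device is in the triode region.
I_D = k_n [V_ov · V_DS − ½ V_DS²] = 1.7 × [0.506 × 0.221 − 0.5 × 0.221²] = 0.149 mA.

Triode; I_D = 0.149 mA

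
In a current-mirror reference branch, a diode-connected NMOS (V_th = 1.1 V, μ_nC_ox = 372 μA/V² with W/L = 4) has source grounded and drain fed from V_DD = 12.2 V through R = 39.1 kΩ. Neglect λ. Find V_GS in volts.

V_GS = 1.70 V

With gate tied to drain, V_GS = V_DS ≥ V_GS − V_th, so the device is in saturation.
k_n = μ_nC_ox · (W/L) = 1.488 mA/V².
KCL at the drain: ½ k_n (V_GS − V_th)² = (V_DD − V_GS)/R.
Let x = V_GS − 1.1. Then 29.1 x² + x − 11.1 = 0, giving x = 0.601 V (positive root), so V_GS = 1.7 V.
I_D = (V_DD − V_GS)/R = (12.2 − 1.7) / 39.1 = 0.269 mA.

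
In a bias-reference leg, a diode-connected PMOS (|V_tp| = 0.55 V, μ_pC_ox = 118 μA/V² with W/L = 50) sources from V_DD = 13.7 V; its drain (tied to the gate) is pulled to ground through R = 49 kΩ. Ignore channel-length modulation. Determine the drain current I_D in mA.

I_D = 0.262 mA

With gate tied to drain, V_SG = V_SD ≥ V_SG − |V_tp|, so the device is in saturation.
k_p = μ_pC_ox · (W/L) = 5.9 mA/V².
KCL at the drain: ½ k_p (V_SG − |V_tp|)² = (V_DD − V_SG)/R.
Let x = V_SG − 0.55. Then 145 x² + x − 13.15 = 0, giving x = 0.298 V (positive root), so V_SG = 0.848 V.
I_D = (V_DD − V_SG)/R = (13.7 − 0.848) / 49 = 0.262 mA.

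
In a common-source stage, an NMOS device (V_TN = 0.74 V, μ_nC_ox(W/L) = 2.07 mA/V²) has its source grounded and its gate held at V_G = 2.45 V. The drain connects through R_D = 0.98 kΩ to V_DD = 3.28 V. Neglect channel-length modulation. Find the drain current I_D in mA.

V_GS = V_G = 2.45 V, so V_ov = 2.45 − 0.74 = 1.71 V.
Assume saturation: I_D = ½ k_n V_ov² = 0.5 × 2.07 × 1.71² = 3.03 mA, giving V_DS = V_DD − I_D R_D = 3.28 − 3.03 × 0.98 = 0.314 V.
But 0.314 V < V_ov = 1.71 V, so the device is actually in triode.
In triode I_D = k_n[V_ov V_DS − ½ V_DS²] and I_D = (V_DD − V_DS)/R_D. Equating: 1.01 V_DS² − 4.469 V_DS + 3.28 = 0, giving V_DS = 0.93 V (the root below V_ov).
I_D = (3.28 − 0.93) / 0.98 = 2.4 mA.

I_D = 2.40 mA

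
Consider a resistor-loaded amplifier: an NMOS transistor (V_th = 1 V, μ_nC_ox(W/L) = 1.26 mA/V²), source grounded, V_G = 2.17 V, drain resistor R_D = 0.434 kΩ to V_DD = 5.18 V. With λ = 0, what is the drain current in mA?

I_D = 0.862 mA

V_GS = V_G = 2.17 V, so V_ov = 2.17 − 1 = 1.17 V.
Assume saturation: I_D = ½ k_n V_ov² = 0.5 × 1.26 × 1.17² = 0.862 mA, giving V_DS = V_DD − I_D R_D = 5.18 − 0.862 × 0.434 = 4.81 V.
V_DS = 4.81 V ≥ V_ov = 1.17 V, confirming saturation.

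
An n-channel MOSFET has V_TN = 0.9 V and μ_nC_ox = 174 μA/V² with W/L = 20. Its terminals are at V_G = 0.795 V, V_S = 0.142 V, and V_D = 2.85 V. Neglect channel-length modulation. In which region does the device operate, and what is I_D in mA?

Cutoff; I_D = 0 mA

V_GS = V_G − V_S = 0.795 − 0.142 = 0.653 V; V_DS = V_D − V_S = 2.85 − 0.142 = 2.71 V.
V_GS = 0.653 V < V_TN = 0.9 V, so the transistor is in cutoff.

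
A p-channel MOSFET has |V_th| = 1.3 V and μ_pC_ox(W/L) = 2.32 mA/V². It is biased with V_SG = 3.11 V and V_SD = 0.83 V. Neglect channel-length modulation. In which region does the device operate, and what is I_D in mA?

Triode; I_D = 2.69 mA

V_ov = V_SG − |V_th| = 3.11 − 1.3 = 1.81 V.
Since V_SD = 0.83 V < V_ov = 1.81 V, the device is in the triode region.
I_D = k_p [V_ov · V_SD − ½ V_SD²] = 2.32 × [1.81 × 0.83 − 0.5 × 0.83²] = 2.69 mA.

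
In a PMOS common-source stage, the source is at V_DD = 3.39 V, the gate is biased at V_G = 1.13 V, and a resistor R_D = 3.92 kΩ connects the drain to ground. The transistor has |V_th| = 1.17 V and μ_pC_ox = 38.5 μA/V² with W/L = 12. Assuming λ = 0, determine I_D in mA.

I_D = 0.274 mA

V_SG = V_DD − V_G = 3.39 − 1.13 = 2.26 V, so V_ov = 2.26 − 1.17 = 1.09 V.
k_p = μ_pC_ox · (W/L) = 0.462 mA/V².
Assume saturation: I_D = ½ k_p V_ov² = 0.5 × 0.462 × 1.09² = 0.274 mA, giving V_SD = V_DD − I_D R_D = 3.39 − 0.274 × 3.92 = 2.31 V.
V_SD = 2.31 V ≥ V_ov = 1.09 V, confirming saturation.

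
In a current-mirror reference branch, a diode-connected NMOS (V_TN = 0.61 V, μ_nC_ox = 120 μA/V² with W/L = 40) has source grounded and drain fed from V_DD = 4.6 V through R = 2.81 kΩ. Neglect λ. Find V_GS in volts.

With gate tied to drain, V_GS = V_DS ≥ V_GS − V_TN, so the device is in saturation.
k_n = μ_nC_ox · (W/L) = 4.8 mA/V².
KCL at the drain: ½ k_n (V_GS − V_TN)² = (V_DD − V_GS)/R.
Let x = V_GS − 0.61. Then 6.74 x² + x − 3.99 = 0, giving x = 0.699 V (positive root), so V_GS = 1.31 V.
I_D = (V_DD − V_GS)/R = (4.6 − 1.31) / 2.81 = 1.17 mA.

V_GS = 1.31 V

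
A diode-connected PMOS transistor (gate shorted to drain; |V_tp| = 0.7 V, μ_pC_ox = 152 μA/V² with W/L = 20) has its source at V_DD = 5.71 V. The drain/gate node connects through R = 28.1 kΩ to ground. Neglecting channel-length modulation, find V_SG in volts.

With gate tied to drain, V_SG = V_SD ≥ V_SG − |V_tp|, so the device is in saturation.
k_p = μ_pC_ox · (W/L) = 3.04 mA/V².
KCL at the drain: ½ k_p (V_SG − |V_tp|)² = (V_DD − V_SG)/R.
Let x = V_SG − 0.7. Then 42.7 x² + x − 5.01 = 0, giving x = 0.331 V (positive root), so V_SG = 1.03 V.
I_D = (V_DD − V_SG)/R = (5.71 − 1.03) / 28.1 = 0.167 mA.

V_SG = 1.03 V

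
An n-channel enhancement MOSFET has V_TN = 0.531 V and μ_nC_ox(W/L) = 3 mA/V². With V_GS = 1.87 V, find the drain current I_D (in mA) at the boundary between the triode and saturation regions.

I_D = 2.69 mA

At the boundary V_DS = V_ov = V_GS − V_TN = 1.87 − 0.531 = 1.34 V.
I_D = ½ k_n V_ov² = 0.5 × 3 × 1.34² = 2.69 mA.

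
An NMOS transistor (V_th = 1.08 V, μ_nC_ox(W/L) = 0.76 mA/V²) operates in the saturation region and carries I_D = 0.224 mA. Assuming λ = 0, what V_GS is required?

In saturation I_D = ½ k_n (V_GS − V_th)², so V_GS − V_th = √(2 I_D / k_n) = √(2 × 0.224 / 0.76) = 0.768 V.
V_GS = 1.08 + 0.768 = 1.85 V.

V_GS = 1.85 V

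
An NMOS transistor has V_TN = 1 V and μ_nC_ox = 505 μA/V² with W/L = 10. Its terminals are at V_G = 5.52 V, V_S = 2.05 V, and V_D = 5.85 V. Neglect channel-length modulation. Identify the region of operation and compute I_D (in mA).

V_GS = V_G − V_S = 5.52 − 2.05 = 3.47 V; V_DS = V_D − V_S = 5.85 − 2.05 = 3.8 V.
k_n = μ_nC_ox · (W/L) = 5.05 mA/V².
V_ov = V_GS − V_TN = 3.47 − 1 = 2.47 V.
Since V_DS = 3.8 V ≥ V_ov = 2.47 V, the device is in saturation.
I_D = ½ k_n V_ov² = 0.5 × 5.05 × 2.47² = 15.4 mA.

Saturation; I_D = 15.4 mA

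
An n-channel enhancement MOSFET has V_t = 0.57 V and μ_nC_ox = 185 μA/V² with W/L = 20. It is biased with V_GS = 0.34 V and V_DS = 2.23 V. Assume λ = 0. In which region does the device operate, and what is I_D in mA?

V_GS = 0.34 V < V_t = 0.57 V, so the transistor is in cutoff.

Cutoff; I_D = 0 mA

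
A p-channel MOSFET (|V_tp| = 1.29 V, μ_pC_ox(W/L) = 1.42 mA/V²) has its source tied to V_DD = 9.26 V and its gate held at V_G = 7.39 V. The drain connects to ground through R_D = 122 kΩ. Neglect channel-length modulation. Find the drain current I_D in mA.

I_D = 0.0751 mA

V_SG = V_DD − V_G = 9.26 − 7.39 = 1.87 V, so V_ov = 1.87 − 1.29 = 0.58 V.
Assume saturation: I_D = ½ k_p V_ov² = 0.5 × 1.42 × 0.58² = 0.239 mA, giving V_SD = V_DD − I_D R_D = 9.26 − 0.239 × 122 = -19.9 V.
But -19.9 V < V_ov = 0.58 V, so the device is actually in triode.
In triode I_D = k_p[V_ov V_SD − ½ V_SD²] and I_D = (V_DD − V_SD)/R_D. Equating: 86.6 V_SD² − 101.5 V_SD + 9.26 = 0, giving V_SD = 0.0997 V (the root below V_ov).
I_D = (9.26 − 0.0997) / 122 = 0.0751 mA.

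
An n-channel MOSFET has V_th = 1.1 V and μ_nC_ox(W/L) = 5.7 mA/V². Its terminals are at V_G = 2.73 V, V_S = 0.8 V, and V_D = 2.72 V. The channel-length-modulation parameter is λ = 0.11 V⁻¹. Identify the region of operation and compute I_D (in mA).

V_GS = V_G − V_S = 2.73 − 0.8 = 1.93 V; V_DS = V_D − V_S = 2.72 − 0.8 = 1.92 V.
V_ov = V_GS − V_th = 1.93 − 1.1 = 0.83 V.
Since V_DS = 1.92 V ≥ V_ov = 0.83 V, the device is in saturation.
I_D = ½ k_n V_ov² (1 + λ V_DS) = 0.5 × 5.7 × 0.83² × (1 + 0.11 × 1.92) = 2.38 mA.

Saturation; I_D = 2.38 mA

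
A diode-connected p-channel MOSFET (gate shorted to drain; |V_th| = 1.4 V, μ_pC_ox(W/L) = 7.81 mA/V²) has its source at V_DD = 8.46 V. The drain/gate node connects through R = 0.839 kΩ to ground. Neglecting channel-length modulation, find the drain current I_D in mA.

With gate tied to drain, V_SG = V_SD ≥ V_SG − |V_th|, so the device is in saturation.
KCL at the drain: ½ k_p (V_SG − |V_th|)² = (V_DD − V_SG)/R.
Let x = V_SG − 1.4. Then 3.28 x² + x − 7.06 = 0, giving x = 1.32 V (positive root), so V_SG = 2.72 V.
I_D = (V_DD − V_SG)/R = (8.46 − 2.72) / 0.839 = 6.84 mA.

I_D = 6.84 mA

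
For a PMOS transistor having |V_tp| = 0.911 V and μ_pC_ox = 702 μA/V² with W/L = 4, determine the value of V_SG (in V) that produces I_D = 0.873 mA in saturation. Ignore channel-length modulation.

k_p = μ_pC_ox · (W/L) = 2.808 mA/V².
In saturation I_D = ½ k_p (V_SG − |V_tp|)², so V_SG − |V_tp| = √(2 I_D / k_p) = √(2 × 0.873 / 2.808) = 0.789 V.
V_SG = 0.911 + 0.789 = 1.7 V.

V_SG = 1.70 V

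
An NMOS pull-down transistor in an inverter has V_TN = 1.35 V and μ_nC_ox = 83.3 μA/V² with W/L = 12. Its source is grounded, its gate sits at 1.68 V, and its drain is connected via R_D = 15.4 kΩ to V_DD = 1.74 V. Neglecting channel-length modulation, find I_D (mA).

I_D = 0.0544 mA

V_GS = V_G = 1.68 V, so V_ov = 1.68 − 1.35 = 0.33 V.
k_n = μ_nC_ox · (W/L) = 0.9996 mA/V².
Assume saturation: I_D = ½ k_n V_ov² = 0.5 × 0.9996 × 0.33² = 0.0544 mA, giving V_DS = V_DD − I_D R_D = 1.74 − 0.0544 × 15.4 = 0.902 V.
V_DS = 0.902 V ≥ V_ov = 0.33 V, confirming saturation.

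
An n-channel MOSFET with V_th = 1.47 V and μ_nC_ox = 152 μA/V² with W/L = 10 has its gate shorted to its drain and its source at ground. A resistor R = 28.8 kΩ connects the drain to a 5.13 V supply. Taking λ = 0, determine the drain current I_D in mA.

I_D = 0.114 mA

With gate tied to drain, V_GS = V_DS ≥ V_GS − V_th, so the device is in saturation.
k_n = μ_nC_ox · (W/L) = 1.52 mA/V².
KCL at the drain: ½ k_n (V_GS − V_th)² = (V_DD − V_GS)/R.
Let x = V_GS − 1.47. Then 21.9 x² + x − 3.66 = 0, giving x = 0.387 V (positive root), so V_GS = 1.86 V.
I_D = (V_DD − V_GS)/R = (5.13 − 1.86) / 28.8 = 0.114 mA.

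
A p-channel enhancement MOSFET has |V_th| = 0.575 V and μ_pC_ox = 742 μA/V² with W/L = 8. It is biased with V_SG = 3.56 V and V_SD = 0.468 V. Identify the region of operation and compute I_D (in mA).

k_p = μ_pC_ox · (W/L) = 5.936 mA/V².
V_ov = V_SG − |V_th| = 3.56 − 0.575 = 2.99 V.
Since V_SD = 0.468 V < V_ov = 2.99 V, the device is in the triode region.
I_D = k_p [V_ov · V_SD − ½ V_SD²] = 5.936 × [2.99 × 0.468 − 0.5 × 0.468²] = 7.64 mA.

Triode; I_D = 7.64 mA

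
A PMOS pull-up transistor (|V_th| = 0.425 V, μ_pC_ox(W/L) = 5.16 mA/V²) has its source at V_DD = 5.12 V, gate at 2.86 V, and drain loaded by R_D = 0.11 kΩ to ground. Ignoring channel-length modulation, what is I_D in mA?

I_D = 8.69 mA

V_SG = V_DD − V_G = 5.12 − 2.86 = 2.26 V, so V_ov = 2.26 − 0.425 = 1.84 V.
Assume saturation: I_D = ½ k_p V_ov² = 0.5 × 5.16 × 1.84² = 8.69 mA, giving V_SD = V_DD − I_D R_D = 5.12 − 8.69 × 0.11 = 4.16 V.
V_SD = 4.16 V ≥ V_ov = 1.84 V, confirming saturation.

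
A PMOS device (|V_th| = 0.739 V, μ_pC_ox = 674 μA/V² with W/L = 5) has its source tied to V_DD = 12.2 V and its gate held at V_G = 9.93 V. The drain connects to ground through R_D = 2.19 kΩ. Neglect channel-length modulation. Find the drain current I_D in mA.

I_D = 3.95 mA

V_SG = V_DD − V_G = 12.2 − 9.93 = 2.27 V, so V_ov = 2.27 − 0.739 = 1.53 V.
k_p = μ_pC_ox · (W/L) = 3.37 mA/V².
Assume saturation: I_D = ½ k_p V_ov² = 0.5 × 3.37 × 1.53² = 3.95 mA, giving V_SD = V_DD − I_D R_D = 12.2 − 3.95 × 2.19 = 3.55 V.
V_SD = 3.55 V ≥ V_ov = 1.53 V, confirming saturation.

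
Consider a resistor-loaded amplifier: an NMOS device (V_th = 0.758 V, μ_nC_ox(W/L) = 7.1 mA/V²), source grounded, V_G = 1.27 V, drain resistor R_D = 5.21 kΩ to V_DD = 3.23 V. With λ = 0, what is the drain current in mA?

V_GS = V_G = 1.27 V, so V_ov = 1.27 − 0.758 = 0.512 V.
Assume saturation: I_D = ½ k_n V_ov² = 0.5 × 7.1 × 0.512² = 0.931 mA, giving V_DS = V_DD − I_D R_D = 3.23 − 0.931 × 5.21 = -1.62 V.
But -1.62 V < V_ov = 0.512 V, so the device is actually in triode.
In triode I_D = k_n[V_ov V_DS − ½ V_DS²] and I_D = (V_DD − V_DS)/R_D. Equating: 18.5 V_DS² − 19.94 V_DS + 3.23 = 0, giving V_DS = 0.199 V (the root below V_ov).
I_D = (3.23 − 0.199) / 5.21 = 0.582 mA.

I_D = 0.582 mA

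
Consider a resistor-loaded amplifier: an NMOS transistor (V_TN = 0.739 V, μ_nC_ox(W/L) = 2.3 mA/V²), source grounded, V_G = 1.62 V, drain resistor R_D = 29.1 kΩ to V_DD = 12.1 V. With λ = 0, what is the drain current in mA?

I_D = 0.408 mA

V_GS = V_G = 1.62 V, so V_ov = 1.62 − 0.739 = 0.881 V.
Assume saturation: I_D = ½ k_n V_ov² = 0.5 × 2.3 × 0.881² = 0.893 mA, giving V_DS = V_DD − I_D R_D = 12.1 − 0.893 × 29.1 = -13.9 V.
But -13.9 V < V_ov = 0.881 V, so the device is actually in triode.
In triode I_D = k_n[V_ov V_DS − ½ V_DS²] and I_D = (V_DD − V_DS)/R_D. Equating: 33.5 V_DS² − 59.97 V_DS + 12.1 = 0, giving V_DS = 0.232 V (the root below V_ov).
I_D = (12.1 − 0.232) / 29.1 = 0.408 mA.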